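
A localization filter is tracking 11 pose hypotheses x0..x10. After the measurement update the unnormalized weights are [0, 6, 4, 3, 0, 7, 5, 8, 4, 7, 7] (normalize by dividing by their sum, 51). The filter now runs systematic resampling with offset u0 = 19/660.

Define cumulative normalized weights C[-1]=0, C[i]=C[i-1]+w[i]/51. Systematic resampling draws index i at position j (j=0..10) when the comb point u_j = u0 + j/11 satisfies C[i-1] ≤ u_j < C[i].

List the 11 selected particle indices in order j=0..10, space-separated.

1 2 3 5 6 6 7 8 9 9 10

C = [0, 2/17, 10/51, 13/51, 13/51, 20/51, 25/51, 11/17, 37/51, 44/51, 1]
j=0: u_0=19/660 ∈ [0, 2/17) → index 1
j=1: u_1=79/660 ∈ [2/17, 10/51) → index 2
j=2: u_2=139/660 ∈ [10/51, 13/51) → index 3
j=3: u_3=199/660 ∈ [13/51, 20/51) → index 5
j=4: u_4=259/660 ∈ [20/51, 25/51) → index 6
j=5: u_5=29/60 ∈ [20/51, 25/51) → index 6
j=6: u_6=379/660 ∈ [25/51, 11/17) → index 7
j=7: u_7=439/660 ∈ [11/17, 37/51) → index 8
j=8: u_8=499/660 ∈ [37/51, 44/51) → index 9
j=9: u_9=559/660 ∈ [37/51, 44/51) → index 9
j=10: u_10=619/660 ∈ [44/51, 1) → index 10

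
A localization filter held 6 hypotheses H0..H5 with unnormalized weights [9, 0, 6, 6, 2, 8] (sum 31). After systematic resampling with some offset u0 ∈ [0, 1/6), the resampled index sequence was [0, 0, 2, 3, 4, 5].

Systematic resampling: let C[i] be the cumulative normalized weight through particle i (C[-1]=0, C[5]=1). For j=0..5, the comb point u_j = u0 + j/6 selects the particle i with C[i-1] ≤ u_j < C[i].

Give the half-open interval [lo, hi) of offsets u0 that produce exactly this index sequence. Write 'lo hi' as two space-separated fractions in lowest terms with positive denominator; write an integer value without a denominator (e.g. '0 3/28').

1/93 7/93

C = [9/31, 9/31, 15/31, 21/31, 23/31, 1]
j=0 picked index 0: u0 ∈ [0, 9/31)
j=1 picked index 0: u0 ∈ [-1/6, 23/186)
j=2 picked index 2: u0 ∈ [-4/93, 14/93)
j=3 picked index 3: u0 ∈ [-1/62, 11/62)
j=4 picked index 4: u0 ∈ [1/93, 7/93)
j=5 picked index 5: u0 ∈ [-17/186, 1/6)
intersection: [1/93, 7/93)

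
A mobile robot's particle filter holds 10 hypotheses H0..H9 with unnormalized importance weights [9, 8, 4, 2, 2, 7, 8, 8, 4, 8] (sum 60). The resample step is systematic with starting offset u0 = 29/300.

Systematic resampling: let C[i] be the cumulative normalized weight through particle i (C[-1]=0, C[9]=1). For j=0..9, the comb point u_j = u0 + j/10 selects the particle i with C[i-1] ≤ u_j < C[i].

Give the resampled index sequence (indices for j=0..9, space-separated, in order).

0 1 2 4 5 6 7 7 9 9

C = [3/20, 17/60, 7/20, 23/60, 5/12, 8/15, 2/3, 4/5, 13/15, 1]
j=0: u_0=29/300 ∈ [0, 3/20) → index 0
j=1: u_1=59/300 ∈ [3/20, 17/60) → index 1
j=2: u_2=89/300 ∈ [17/60, 7/20) → index 2
j=3: u_3=119/300 ∈ [23/60, 5/12) → index 4
j=4: u_4=149/300 ∈ [5/12, 8/15) → index 5
j=5: u_5=179/300 ∈ [8/15, 2/3) → index 6
j=6: u_6=209/300 ∈ [2/3, 4/5) → index 7
j=7: u_7=239/300 ∈ [2/3, 4/5) → index 7
j=8: u_8=269/300 ∈ [13/15, 1) → index 9
j=9: u_9=299/300 ∈ [13/15, 1) → index 9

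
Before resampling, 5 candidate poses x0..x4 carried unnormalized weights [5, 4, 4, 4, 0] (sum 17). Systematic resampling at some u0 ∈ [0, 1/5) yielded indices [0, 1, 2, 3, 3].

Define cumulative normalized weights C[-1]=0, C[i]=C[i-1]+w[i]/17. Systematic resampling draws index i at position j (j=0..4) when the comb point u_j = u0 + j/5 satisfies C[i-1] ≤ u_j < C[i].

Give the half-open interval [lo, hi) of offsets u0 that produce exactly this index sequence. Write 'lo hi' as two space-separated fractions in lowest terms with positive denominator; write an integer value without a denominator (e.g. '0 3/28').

14/85 1/5

C = [5/17, 9/17, 13/17, 1, 1]
j=0 picked index 0: u0 ∈ [0, 5/17)
j=1 picked index 1: u0 ∈ [8/85, 28/85)
j=2 picked index 2: u0 ∈ [11/85, 31/85)
j=3 picked index 3: u0 ∈ [14/85, 2/5)
j=4 picked index 3: u0 ∈ [-3/85, 1/5)
intersection: [14/85, 1/5)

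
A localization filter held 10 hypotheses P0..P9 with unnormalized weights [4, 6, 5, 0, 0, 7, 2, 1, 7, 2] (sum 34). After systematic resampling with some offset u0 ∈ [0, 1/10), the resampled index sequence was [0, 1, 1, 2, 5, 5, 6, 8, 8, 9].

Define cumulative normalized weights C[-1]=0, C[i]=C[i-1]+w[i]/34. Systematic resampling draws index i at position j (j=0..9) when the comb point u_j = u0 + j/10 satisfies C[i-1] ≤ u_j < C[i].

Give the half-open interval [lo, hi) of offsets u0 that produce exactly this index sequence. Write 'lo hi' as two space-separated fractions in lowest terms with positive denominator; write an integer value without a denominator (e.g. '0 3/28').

4/85 8/85

C = [2/17, 5/17, 15/34, 15/34, 15/34, 11/17, 12/17, 25/34, 16/17, 1]
j=0 picked index 0: u0 ∈ [0, 2/17)
j=1 picked index 1: u0 ∈ [3/170, 33/170)
j=2 picked index 1: u0 ∈ [-7/85, 8/85)
j=3 picked index 2: u0 ∈ [-1/170, 12/85)
j=4 picked index 5: u0 ∈ [7/170, 21/85)
j=5 picked index 5: u0 ∈ [-1/17, 5/34)
j=6 picked index 6: u0 ∈ [4/85, 9/85)
j=7 picked index 8: u0 ∈ [3/85, 41/170)
j=8 picked index 8: u0 ∈ [-11/170, 12/85)
j=9 picked index 9: u0 ∈ [7/170, 1/10)
intersection: [4/85, 8/85)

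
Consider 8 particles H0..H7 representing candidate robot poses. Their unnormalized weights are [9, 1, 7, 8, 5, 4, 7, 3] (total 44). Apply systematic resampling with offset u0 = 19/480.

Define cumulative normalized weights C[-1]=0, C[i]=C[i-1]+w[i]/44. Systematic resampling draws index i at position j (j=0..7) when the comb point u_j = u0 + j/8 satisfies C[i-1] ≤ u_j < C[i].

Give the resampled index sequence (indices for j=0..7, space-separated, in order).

0 0 2 3 3 4 6 6

C = [9/44, 5/22, 17/44, 25/44, 15/22, 17/22, 41/44, 1]
j=0: u_0=19/480 ∈ [0, 9/44) → index 0
j=1: u_1=79/480 ∈ [0, 9/44) → index 0
j=2: u_2=139/480 ∈ [5/22, 17/44) → index 2
j=3: u_3=199/480 ∈ [17/44, 25/44) → index 3
j=4: u_4=259/480 ∈ [17/44, 25/44) → index 3
j=5: u_5=319/480 ∈ [25/44, 15/22) → index 4
j=6: u_6=379/480 ∈ [17/22, 41/44) → index 6
j=7: u_7=439/480 ∈ [17/22, 41/44) → index 6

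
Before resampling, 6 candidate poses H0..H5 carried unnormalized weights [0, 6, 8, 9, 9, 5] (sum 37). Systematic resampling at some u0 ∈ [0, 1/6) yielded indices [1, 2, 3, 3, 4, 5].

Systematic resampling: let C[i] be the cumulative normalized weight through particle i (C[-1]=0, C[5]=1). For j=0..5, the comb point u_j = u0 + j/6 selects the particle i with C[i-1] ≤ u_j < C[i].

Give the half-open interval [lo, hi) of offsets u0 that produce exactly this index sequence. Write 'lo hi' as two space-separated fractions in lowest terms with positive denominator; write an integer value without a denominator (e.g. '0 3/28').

5/111 9/74

C = [0, 6/37, 14/37, 23/37, 32/37, 1]
j=0 picked index 1: u0 ∈ [0, 6/37)
j=1 picked index 2: u0 ∈ [-1/222, 47/222)
j=2 picked index 3: u0 ∈ [5/111, 32/111)
j=3 picked index 3: u0 ∈ [-9/74, 9/74)
j=4 picked index 4: u0 ∈ [-5/111, 22/111)
j=5 picked index 5: u0 ∈ [7/222, 1/6)
intersection: [5/111, 9/74)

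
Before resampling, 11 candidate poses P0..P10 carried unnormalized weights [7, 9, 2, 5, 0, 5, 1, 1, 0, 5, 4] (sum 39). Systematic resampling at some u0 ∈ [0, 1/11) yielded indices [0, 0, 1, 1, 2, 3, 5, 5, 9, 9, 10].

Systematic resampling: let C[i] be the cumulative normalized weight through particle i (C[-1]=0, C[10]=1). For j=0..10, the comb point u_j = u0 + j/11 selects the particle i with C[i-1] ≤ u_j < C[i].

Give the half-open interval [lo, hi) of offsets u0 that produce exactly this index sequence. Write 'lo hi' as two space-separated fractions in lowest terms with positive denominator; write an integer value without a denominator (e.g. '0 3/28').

20/429 34/429

C = [7/39, 16/39, 6/13, 23/39, 23/39, 28/39, 29/39, 10/13, 10/13, 35/39, 1]
j=0 picked index 0: u0 ∈ [0, 7/39)
j=1 picked index 0: u0 ∈ [-1/11, 38/429)
j=2 picked index 1: u0 ∈ [-1/429, 98/429)
j=3 picked index 1: u0 ∈ [-40/429, 59/429)
j=4 picked index 2: u0 ∈ [20/429, 14/143)
j=5 picked index 3: u0 ∈ [1/143, 58/429)
j=6 picked index 5: u0 ∈ [19/429, 74/429)
j=7 picked index 5: u0 ∈ [-20/429, 35/429)
j=8 picked index 9: u0 ∈ [6/143, 73/429)
j=9 picked index 9: u0 ∈ [-7/143, 34/429)
j=10 picked index 10: u0 ∈ [-5/429, 1/11)
intersection: [20/429, 34/429)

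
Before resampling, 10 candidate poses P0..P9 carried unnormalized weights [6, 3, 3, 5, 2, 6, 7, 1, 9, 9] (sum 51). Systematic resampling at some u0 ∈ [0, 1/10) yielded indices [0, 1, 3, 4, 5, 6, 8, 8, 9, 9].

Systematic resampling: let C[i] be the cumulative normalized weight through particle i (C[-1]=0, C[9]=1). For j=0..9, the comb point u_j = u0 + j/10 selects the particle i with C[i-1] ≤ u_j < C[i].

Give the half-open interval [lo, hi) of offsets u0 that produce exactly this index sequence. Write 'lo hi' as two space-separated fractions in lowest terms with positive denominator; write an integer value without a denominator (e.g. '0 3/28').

4/85 37/510

C = [2/17, 3/17, 4/17, 1/3, 19/51, 25/51, 32/51, 11/17, 14/17, 1]
j=0 picked index 0: u0 ∈ [0, 2/17)
j=1 picked index 1: u0 ∈ [3/170, 13/170)
j=2 picked index 3: u0 ∈ [3/85, 2/15)
j=3 picked index 4: u0 ∈ [1/30, 37/510)
j=4 picked index 5: u0 ∈ [-7/255, 23/255)
j=5 picked index 6: u0 ∈ [-1/102, 13/102)
j=6 picked index 8: u0 ∈ [4/85, 19/85)
j=7 picked index 8: u0 ∈ [-9/170, 21/170)
j=8 picked index 9: u0 ∈ [2/85, 1/5)
j=9 picked index 9: u0 ∈ [-13/170, 1/10)
intersection: [4/85, 37/510)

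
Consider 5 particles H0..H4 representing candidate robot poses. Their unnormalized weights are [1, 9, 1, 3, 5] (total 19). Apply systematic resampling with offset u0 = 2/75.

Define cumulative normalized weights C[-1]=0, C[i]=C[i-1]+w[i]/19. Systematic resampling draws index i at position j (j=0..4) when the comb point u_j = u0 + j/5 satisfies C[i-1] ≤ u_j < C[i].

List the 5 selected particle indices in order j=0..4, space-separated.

C = [1/19, 10/19, 11/19, 14/19, 1]
j=0: u_0=2/75 ∈ [0, 1/19) → index 0
j=1: u_1=17/75 ∈ [1/19, 10/19) → index 1
j=2: u_2=32/75 ∈ [1/19, 10/19) → index 1
j=3: u_3=47/75 ∈ [11/19, 14/19) → index 3
j=4: u_4=62/75 ∈ [14/19, 1) → index 4

0 1 1 3 4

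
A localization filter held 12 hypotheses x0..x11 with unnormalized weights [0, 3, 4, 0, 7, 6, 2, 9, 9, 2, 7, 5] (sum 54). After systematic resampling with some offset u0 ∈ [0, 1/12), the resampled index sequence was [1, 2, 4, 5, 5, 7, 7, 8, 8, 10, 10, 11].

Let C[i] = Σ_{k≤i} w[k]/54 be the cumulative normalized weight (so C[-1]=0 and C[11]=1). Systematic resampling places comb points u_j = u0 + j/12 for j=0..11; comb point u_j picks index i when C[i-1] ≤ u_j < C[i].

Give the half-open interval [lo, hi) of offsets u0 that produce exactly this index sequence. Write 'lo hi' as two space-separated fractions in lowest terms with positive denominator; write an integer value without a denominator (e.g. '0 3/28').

1/36 1/27

C = [0, 1/18, 7/54, 7/54, 7/27, 10/27, 11/27, 31/54, 20/27, 7/9, 49/54, 1]
j=0 picked index 1: u0 ∈ [0, 1/18)
j=1 picked index 2: u0 ∈ [-1/36, 5/108)
j=2 picked index 4: u0 ∈ [-1/27, 5/54)
j=3 picked index 5: u0 ∈ [1/108, 13/108)
j=4 picked index 5: u0 ∈ [-2/27, 1/27)
j=5 picked index 7: u0 ∈ [-1/108, 17/108)
j=6 picked index 7: u0 ∈ [-5/54, 2/27)
j=7 picked index 8: u0 ∈ [-1/108, 17/108)
j=8 picked index 8: u0 ∈ [-5/54, 2/27)
j=9 picked index 10: u0 ∈ [1/36, 17/108)
j=10 picked index 10: u0 ∈ [-1/18, 2/27)
j=11 picked index 11: u0 ∈ [-1/108, 1/12)
intersection: [1/36, 1/27)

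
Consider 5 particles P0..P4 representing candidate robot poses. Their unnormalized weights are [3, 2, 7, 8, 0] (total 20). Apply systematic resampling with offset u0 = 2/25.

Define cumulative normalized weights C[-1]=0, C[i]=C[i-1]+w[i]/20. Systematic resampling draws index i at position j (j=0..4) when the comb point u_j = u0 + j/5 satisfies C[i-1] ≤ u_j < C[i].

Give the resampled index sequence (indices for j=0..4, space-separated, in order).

C = [3/20, 1/4, 3/5, 1, 1]
j=0: u_0=2/25 ∈ [0, 3/20) → index 0
j=1: u_1=7/25 ∈ [1/4, 3/5) → index 2
j=2: u_2=12/25 ∈ [1/4, 3/5) → index 2
j=3: u_3=17/25 ∈ [3/5, 1) → index 3
j=4: u_4=22/25 ∈ [3/5, 1) → index 3

0 2 2 3 3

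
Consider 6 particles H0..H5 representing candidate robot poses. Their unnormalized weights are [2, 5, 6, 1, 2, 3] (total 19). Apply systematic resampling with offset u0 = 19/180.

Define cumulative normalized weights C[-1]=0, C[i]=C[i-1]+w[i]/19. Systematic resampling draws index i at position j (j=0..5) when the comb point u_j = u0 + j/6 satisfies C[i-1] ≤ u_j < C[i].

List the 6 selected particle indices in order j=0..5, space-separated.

1 1 2 2 4 5

C = [2/19, 7/19, 13/19, 14/19, 16/19, 1]
j=0: u_0=19/180 ∈ [2/19, 7/19) → index 1
j=1: u_1=49/180 ∈ [2/19, 7/19) → index 1
j=2: u_2=79/180 ∈ [7/19, 13/19) → index 2
j=3: u_3=109/180 ∈ [7/19, 13/19) → index 2
j=4: u_4=139/180 ∈ [14/19, 16/19) → index 4
j=5: u_5=169/180 ∈ [16/19, 1) → index 5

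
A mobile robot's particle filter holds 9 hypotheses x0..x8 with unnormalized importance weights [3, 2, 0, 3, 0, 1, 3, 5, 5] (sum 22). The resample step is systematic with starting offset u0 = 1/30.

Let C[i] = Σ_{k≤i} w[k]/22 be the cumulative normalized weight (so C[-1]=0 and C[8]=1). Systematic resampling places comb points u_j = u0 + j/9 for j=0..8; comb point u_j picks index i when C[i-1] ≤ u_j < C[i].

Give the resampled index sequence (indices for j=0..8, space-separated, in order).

0 1 3 5 6 7 7 8 8

C = [3/22, 5/22, 5/22, 4/11, 4/11, 9/22, 6/11, 17/22, 1]
j=0: u_0=1/30 ∈ [0, 3/22) → index 0
j=1: u_1=13/90 ∈ [3/22, 5/22) → index 1
j=2: u_2=23/90 ∈ [5/22, 4/11) → index 3
j=3: u_3=11/30 ∈ [4/11, 9/22) → index 5
j=4: u_4=43/90 ∈ [9/22, 6/11) → index 6
j=5: u_5=53/90 ∈ [6/11, 17/22) → index 7
j=6: u_6=7/10 ∈ [6/11, 17/22) → index 7
j=7: u_7=73/90 ∈ [17/22, 1) → index 8
j=8: u_8=83/90 ∈ [17/22, 1) → index 8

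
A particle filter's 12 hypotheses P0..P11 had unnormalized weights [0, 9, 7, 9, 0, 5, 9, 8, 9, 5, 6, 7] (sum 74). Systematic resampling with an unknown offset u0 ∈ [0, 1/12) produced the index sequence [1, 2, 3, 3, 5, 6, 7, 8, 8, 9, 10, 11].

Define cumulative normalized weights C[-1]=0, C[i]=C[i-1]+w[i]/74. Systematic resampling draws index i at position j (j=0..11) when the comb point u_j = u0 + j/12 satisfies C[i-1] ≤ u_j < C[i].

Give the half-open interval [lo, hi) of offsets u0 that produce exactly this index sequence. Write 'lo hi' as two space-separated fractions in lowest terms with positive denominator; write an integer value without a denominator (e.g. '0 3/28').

C = [0, 9/74, 8/37, 25/74, 25/74, 15/37, 39/74, 47/74, 28/37, 61/74, 67/74, 1]
j=0 picked index 1: u0 ∈ [0, 9/74)
j=1 picked index 2: u0 ∈ [17/444, 59/444)
j=2 picked index 3: u0 ∈ [11/222, 19/111)
j=3 picked index 3: u0 ∈ [-5/148, 13/148)
j=4 picked index 5: u0 ∈ [1/222, 8/111)
j=5 picked index 6: u0 ∈ [-5/444, 49/444)
j=6 picked index 7: u0 ∈ [1/37, 5/37)
j=7 picked index 8: u0 ∈ [23/444, 77/444)
j=8 picked index 8: u0 ∈ [-7/222, 10/111)
j=9 picked index 9: u0 ∈ [1/148, 11/148)
j=10 picked index 10: u0 ∈ [-1/111, 8/111)
j=11 picked index 11: u0 ∈ [-5/444, 1/12)
intersection: [23/444, 8/111)

23/444 8/111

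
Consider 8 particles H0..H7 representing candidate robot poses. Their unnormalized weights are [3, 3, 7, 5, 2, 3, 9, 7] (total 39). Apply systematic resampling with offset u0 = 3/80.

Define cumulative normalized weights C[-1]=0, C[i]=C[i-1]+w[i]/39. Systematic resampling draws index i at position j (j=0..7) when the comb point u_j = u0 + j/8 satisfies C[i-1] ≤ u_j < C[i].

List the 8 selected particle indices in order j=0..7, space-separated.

0 2 2 3 5 6 6 7

C = [1/13, 2/13, 1/3, 6/13, 20/39, 23/39, 32/39, 1]
j=0: u_0=3/80 ∈ [0, 1/13) → index 0
j=1: u_1=13/80 ∈ [2/13, 1/3) → index 2
j=2: u_2=23/80 ∈ [2/13, 1/3) → index 2
j=3: u_3=33/80 ∈ [1/3, 6/13) → index 3
j=4: u_4=43/80 ∈ [20/39, 23/39) → index 5
j=5: u_5=53/80 ∈ [23/39, 32/39) → index 6
j=6: u_6=63/80 ∈ [23/39, 32/39) → index 6
j=7: u_7=73/80 ∈ [32/39, 1) → index 7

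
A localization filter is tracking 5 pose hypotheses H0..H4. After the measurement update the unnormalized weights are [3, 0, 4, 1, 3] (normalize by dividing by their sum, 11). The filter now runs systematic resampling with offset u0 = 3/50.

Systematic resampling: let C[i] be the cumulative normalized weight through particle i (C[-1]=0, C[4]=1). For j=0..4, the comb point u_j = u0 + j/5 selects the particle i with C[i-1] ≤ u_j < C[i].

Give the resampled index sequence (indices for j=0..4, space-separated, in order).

0 0 2 3 4

C = [3/11, 3/11, 7/11, 8/11, 1]
j=0: u_0=3/50 ∈ [0, 3/11) → index 0
j=1: u_1=13/50 ∈ [0, 3/11) → index 0
j=2: u_2=23/50 ∈ [3/11, 7/11) → index 2
j=3: u_3=33/50 ∈ [7/11, 8/11) → index 3
j=4: u_4=43/50 ∈ [8/11, 1) → index 4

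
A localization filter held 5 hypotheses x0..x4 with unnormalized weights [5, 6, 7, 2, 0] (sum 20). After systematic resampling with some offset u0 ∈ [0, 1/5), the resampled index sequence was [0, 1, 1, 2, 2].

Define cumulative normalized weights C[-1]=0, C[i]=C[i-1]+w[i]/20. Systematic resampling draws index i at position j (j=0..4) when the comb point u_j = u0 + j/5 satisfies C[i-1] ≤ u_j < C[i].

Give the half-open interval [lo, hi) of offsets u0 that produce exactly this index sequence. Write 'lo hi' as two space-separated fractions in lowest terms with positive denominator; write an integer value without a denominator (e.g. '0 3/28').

1/20 1/10

C = [1/4, 11/20, 9/10, 1, 1]
j=0 picked index 0: u0 ∈ [0, 1/4)
j=1 picked index 1: u0 ∈ [1/20, 7/20)
j=2 picked index 1: u0 ∈ [-3/20, 3/20)
j=3 picked index 2: u0 ∈ [-1/20, 3/10)
j=4 picked index 2: u0 ∈ [-1/4, 1/10)
intersection: [1/20, 1/10)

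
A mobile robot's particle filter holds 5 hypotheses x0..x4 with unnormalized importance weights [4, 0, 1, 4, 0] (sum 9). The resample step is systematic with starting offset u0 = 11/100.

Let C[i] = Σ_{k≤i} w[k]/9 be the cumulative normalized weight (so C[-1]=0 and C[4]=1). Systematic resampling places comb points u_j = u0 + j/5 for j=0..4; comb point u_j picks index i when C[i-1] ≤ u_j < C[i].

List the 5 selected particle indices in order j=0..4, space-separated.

C = [4/9, 4/9, 5/9, 1, 1]
j=0: u_0=11/100 ∈ [0, 4/9) → index 0
j=1: u_1=31/100 ∈ [0, 4/9) → index 0
j=2: u_2=51/100 ∈ [4/9, 5/9) → index 2
j=3: u_3=71/100 ∈ [5/9, 1) → index 3
j=4: u_4=91/100 ∈ [5/9, 1) → index 3

0 0 2 3 3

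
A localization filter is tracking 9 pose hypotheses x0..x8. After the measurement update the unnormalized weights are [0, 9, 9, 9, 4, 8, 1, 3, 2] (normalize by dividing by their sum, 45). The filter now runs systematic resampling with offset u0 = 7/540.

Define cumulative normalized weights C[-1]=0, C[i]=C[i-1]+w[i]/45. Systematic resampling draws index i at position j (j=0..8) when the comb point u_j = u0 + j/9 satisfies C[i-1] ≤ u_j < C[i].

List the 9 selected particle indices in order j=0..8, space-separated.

C = [0, 1/5, 2/5, 3/5, 31/45, 13/15, 8/9, 43/45, 1]
j=0: u_0=7/540 ∈ [0, 1/5) → index 1
j=1: u_1=67/540 ∈ [0, 1/5) → index 1
j=2: u_2=127/540 ∈ [1/5, 2/5) → index 2
j=3: u_3=187/540 ∈ [1/5, 2/5) → index 2
j=4: u_4=247/540 ∈ [2/5, 3/5) → index 3
j=5: u_5=307/540 ∈ [2/5, 3/5) → index 3
j=6: u_6=367/540 ∈ [3/5, 31/45) → index 4
j=7: u_7=427/540 ∈ [31/45, 13/15) → index 5
j=8: u_8=487/540 ∈ [8/9, 43/45) → index 7

1 1 2 2 3 3 4 5 7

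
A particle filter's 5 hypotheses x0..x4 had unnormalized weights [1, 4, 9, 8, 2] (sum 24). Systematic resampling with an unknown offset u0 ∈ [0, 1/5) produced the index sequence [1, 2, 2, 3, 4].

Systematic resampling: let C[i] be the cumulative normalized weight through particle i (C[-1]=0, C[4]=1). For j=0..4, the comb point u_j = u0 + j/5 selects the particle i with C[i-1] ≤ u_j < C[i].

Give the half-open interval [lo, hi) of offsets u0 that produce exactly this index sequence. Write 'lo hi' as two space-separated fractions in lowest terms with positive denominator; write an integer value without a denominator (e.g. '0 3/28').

7/60 11/60

C = [1/24, 5/24, 7/12, 11/12, 1]
j=0 picked index 1: u0 ∈ [1/24, 5/24)
j=1 picked index 2: u0 ∈ [1/120, 23/60)
j=2 picked index 2: u0 ∈ [-23/120, 11/60)
j=3 picked index 3: u0 ∈ [-1/60, 19/60)
j=4 picked index 4: u0 ∈ [7/60, 1/5)
intersection: [7/60, 11/60)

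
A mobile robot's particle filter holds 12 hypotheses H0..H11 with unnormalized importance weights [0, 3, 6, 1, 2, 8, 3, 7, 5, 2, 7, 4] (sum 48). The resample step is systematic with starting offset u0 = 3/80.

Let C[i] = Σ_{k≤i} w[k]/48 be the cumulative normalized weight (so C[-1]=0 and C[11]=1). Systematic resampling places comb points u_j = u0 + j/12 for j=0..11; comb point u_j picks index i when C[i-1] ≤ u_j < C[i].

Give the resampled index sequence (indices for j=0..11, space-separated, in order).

1 2 3 5 5 6 7 7 8 10 10 11

C = [0, 1/16, 3/16, 5/24, 1/4, 5/12, 23/48, 5/8, 35/48, 37/48, 11/12, 1]
j=0: u_0=3/80 ∈ [0, 1/16) → index 1
j=1: u_1=29/240 ∈ [1/16, 3/16) → index 2
j=2: u_2=49/240 ∈ [3/16, 5/24) → index 3
j=3: u_3=23/80 ∈ [1/4, 5/12) → index 5
j=4: u_4=89/240 ∈ [1/4, 5/12) → index 5
j=5: u_5=109/240 ∈ [5/12, 23/48) → index 6
j=6: u_6=43/80 ∈ [23/48, 5/8) → index 7
j=7: u_7=149/240 ∈ [23/48, 5/8) → index 7
j=8: u_8=169/240 ∈ [5/8, 35/48) → index 8
j=9: u_9=63/80 ∈ [37/48, 11/12) → index 10
j=10: u_10=209/240 ∈ [37/48, 11/12) → index 10
j=11: u_11=229/240 ∈ [11/12, 1) → index 11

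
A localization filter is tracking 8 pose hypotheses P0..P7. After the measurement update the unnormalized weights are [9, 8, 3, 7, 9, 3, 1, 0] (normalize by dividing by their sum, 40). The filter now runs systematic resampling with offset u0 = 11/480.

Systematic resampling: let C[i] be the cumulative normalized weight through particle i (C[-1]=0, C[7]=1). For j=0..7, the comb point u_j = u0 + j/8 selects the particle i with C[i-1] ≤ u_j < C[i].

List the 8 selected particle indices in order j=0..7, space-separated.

C = [9/40, 17/40, 1/2, 27/40, 9/10, 39/40, 1, 1]
j=0: u_0=11/480 ∈ [0, 9/40) → index 0
j=1: u_1=71/480 ∈ [0, 9/40) → index 0
j=2: u_2=131/480 ∈ [9/40, 17/40) → index 1
j=3: u_3=191/480 ∈ [9/40, 17/40) → index 1
j=4: u_4=251/480 ∈ [1/2, 27/40) → index 3
j=5: u_5=311/480 ∈ [1/2, 27/40) → index 3
j=6: u_6=371/480 ∈ [27/40, 9/10) → index 4
j=7: u_7=431/480 ∈ [27/40, 9/10) → index 4

0 0 1 1 3 3 4 4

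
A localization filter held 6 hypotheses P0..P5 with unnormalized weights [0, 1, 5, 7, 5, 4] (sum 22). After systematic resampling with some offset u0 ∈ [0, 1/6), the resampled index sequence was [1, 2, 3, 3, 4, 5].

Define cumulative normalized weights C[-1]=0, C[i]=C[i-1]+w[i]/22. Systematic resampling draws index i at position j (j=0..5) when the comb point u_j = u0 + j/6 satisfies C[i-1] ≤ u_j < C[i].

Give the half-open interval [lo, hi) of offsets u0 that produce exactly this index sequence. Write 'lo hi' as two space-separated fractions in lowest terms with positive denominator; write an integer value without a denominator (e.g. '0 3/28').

0 1/22

C = [0, 1/22, 3/11, 13/22, 9/11, 1]
j=0 picked index 1: u0 ∈ [0, 1/22)
j=1 picked index 2: u0 ∈ [-4/33, 7/66)
j=2 picked index 3: u0 ∈ [-2/33, 17/66)
j=3 picked index 3: u0 ∈ [-5/22, 1/11)
j=4 picked index 4: u0 ∈ [-5/66, 5/33)
j=5 picked index 5: u0 ∈ [-1/66, 1/6)
intersection: [0, 1/22)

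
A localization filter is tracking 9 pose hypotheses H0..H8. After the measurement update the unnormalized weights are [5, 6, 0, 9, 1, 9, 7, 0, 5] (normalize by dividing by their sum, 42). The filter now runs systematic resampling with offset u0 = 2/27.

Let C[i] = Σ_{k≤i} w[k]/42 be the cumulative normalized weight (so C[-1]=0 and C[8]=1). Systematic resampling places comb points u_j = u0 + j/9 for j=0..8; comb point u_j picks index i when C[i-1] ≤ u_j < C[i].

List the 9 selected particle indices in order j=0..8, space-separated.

0 1 3 3 5 5 6 6 8

C = [5/42, 11/42, 11/42, 10/21, 1/2, 5/7, 37/42, 37/42, 1]
j=0: u_0=2/27 ∈ [0, 5/42) → index 0
j=1: u_1=5/27 ∈ [5/42, 11/42) → index 1
j=2: u_2=8/27 ∈ [11/42, 10/21) → index 3
j=3: u_3=11/27 ∈ [11/42, 10/21) → index 3
j=4: u_4=14/27 ∈ [1/2, 5/7) → index 5
j=5: u_5=17/27 ∈ [1/2, 5/7) → index 5
j=6: u_6=20/27 ∈ [5/7, 37/42) → index 6
j=7: u_7=23/27 ∈ [5/7, 37/42) → index 6
j=8: u_8=26/27 ∈ [37/42, 1) → index 8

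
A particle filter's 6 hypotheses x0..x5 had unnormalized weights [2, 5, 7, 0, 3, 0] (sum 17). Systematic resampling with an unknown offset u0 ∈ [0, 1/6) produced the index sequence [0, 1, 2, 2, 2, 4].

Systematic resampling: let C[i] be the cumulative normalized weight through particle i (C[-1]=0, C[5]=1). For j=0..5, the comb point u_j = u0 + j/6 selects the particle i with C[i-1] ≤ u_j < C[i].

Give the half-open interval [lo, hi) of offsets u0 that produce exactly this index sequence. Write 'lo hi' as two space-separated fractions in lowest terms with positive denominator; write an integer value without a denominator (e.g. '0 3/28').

C = [2/17, 7/17, 14/17, 14/17, 1, 1]
j=0 picked index 0: u0 ∈ [0, 2/17)
j=1 picked index 1: u0 ∈ [-5/102, 25/102)
j=2 picked index 2: u0 ∈ [4/51, 25/51)
j=3 picked index 2: u0 ∈ [-3/34, 11/34)
j=4 picked index 2: u0 ∈ [-13/51, 8/51)
j=5 picked index 4: u0 ∈ [-1/102, 1/6)
intersection: [4/51, 2/17)

4/51 2/17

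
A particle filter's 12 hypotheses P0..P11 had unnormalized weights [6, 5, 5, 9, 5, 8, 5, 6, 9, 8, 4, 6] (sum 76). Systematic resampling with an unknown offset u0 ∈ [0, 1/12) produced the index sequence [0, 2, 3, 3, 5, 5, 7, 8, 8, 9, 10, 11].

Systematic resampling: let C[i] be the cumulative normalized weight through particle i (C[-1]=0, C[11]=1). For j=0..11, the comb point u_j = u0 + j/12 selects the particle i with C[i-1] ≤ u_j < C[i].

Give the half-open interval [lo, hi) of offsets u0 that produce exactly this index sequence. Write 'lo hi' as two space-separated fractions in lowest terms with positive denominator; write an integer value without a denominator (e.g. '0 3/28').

C = [3/38, 11/76, 4/19, 25/76, 15/38, 1/2, 43/76, 49/76, 29/38, 33/38, 35/38, 1]
j=0 picked index 0: u0 ∈ [0, 3/38)
j=1 picked index 2: u0 ∈ [7/114, 29/228)
j=2 picked index 3: u0 ∈ [5/114, 37/228)
j=3 picked index 3: u0 ∈ [-3/76, 3/38)
j=4 picked index 5: u0 ∈ [7/114, 1/6)
j=5 picked index 5: u0 ∈ [-5/228, 1/12)
j=6 picked index 7: u0 ∈ [5/76, 11/76)
j=7 picked index 8: u0 ∈ [7/114, 41/228)
j=8 picked index 8: u0 ∈ [-5/228, 11/114)
j=9 picked index 9: u0 ∈ [1/76, 9/76)
j=10 picked index 10: u0 ∈ [2/57, 5/57)
j=11 picked index 11: u0 ∈ [1/228, 1/12)
intersection: [5/76, 3/38)

5/76 3/38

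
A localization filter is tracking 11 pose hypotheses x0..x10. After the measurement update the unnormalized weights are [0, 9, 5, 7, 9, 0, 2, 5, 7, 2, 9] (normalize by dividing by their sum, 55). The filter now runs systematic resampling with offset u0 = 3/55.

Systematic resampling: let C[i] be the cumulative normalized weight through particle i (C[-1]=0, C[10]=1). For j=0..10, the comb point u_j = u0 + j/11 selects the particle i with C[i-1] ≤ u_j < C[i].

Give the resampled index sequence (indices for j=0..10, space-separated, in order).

C = [0, 9/55, 14/55, 21/55, 6/11, 6/11, 32/55, 37/55, 4/5, 46/55, 1]
j=0: u_0=3/55 ∈ [0, 9/55) → index 1
j=1: u_1=8/55 ∈ [0, 9/55) → index 1
j=2: u_2=13/55 ∈ [9/55, 14/55) → index 2
j=3: u_3=18/55 ∈ [14/55, 21/55) → index 3
j=4: u_4=23/55 ∈ [21/55, 6/11) → index 4
j=5: u_5=28/55 ∈ [21/55, 6/11) → index 4
j=6: u_6=3/5 ∈ [32/55, 37/55) → index 7
j=7: u_7=38/55 ∈ [37/55, 4/5) → index 8
j=8: u_8=43/55 ∈ [37/55, 4/5) → index 8
j=9: u_9=48/55 ∈ [46/55, 1) → index 10
j=10: u_10=53/55 ∈ [46/55, 1) → index 10

1 1 2 3 4 4 7 8 8 10 10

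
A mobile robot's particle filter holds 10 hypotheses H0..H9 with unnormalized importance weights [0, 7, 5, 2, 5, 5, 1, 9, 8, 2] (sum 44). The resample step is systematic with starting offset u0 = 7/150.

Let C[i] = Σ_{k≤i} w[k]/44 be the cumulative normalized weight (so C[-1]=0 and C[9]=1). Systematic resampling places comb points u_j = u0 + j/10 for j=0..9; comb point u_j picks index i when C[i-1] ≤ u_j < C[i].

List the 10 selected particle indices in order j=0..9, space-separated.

C = [0, 7/44, 3/11, 7/22, 19/44, 6/11, 25/44, 17/22, 21/22, 1]
j=0: u_0=7/150 ∈ [0, 7/44) → index 1
j=1: u_1=11/75 ∈ [0, 7/44) → index 1
j=2: u_2=37/150 ∈ [7/44, 3/11) → index 2
j=3: u_3=26/75 ∈ [7/22, 19/44) → index 4
j=4: u_4=67/150 ∈ [19/44, 6/11) → index 5
j=5: u_5=41/75 ∈ [6/11, 25/44) → index 6
j=6: u_6=97/150 ∈ [25/44, 17/22) → index 7
j=7: u_7=56/75 ∈ [25/44, 17/22) → index 7
j=8: u_8=127/150 ∈ [17/22, 21/22) → index 8
j=9: u_9=71/75 ∈ [17/22, 21/22) → index 8

1 1 2 4 5 6 7 7 8 8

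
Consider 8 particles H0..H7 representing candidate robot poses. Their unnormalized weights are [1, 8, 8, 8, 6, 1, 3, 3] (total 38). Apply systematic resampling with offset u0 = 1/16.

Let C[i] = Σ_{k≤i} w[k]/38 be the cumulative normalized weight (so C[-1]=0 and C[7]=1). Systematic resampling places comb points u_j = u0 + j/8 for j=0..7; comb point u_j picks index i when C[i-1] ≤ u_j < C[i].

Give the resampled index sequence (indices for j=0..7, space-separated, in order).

C = [1/38, 9/38, 17/38, 25/38, 31/38, 16/19, 35/38, 1]
j=0: u_0=1/16 ∈ [1/38, 9/38) → index 1
j=1: u_1=3/16 ∈ [1/38, 9/38) → index 1
j=2: u_2=5/16 ∈ [9/38, 17/38) → index 2
j=3: u_3=7/16 ∈ [9/38, 17/38) → index 2
j=4: u_4=9/16 ∈ [17/38, 25/38) → index 3
j=5: u_5=11/16 ∈ [25/38, 31/38) → index 4
j=6: u_6=13/16 ∈ [25/38, 31/38) → index 4
j=7: u_7=15/16 ∈ [35/38, 1) → index 7

1 1 2 2 3 4 4 7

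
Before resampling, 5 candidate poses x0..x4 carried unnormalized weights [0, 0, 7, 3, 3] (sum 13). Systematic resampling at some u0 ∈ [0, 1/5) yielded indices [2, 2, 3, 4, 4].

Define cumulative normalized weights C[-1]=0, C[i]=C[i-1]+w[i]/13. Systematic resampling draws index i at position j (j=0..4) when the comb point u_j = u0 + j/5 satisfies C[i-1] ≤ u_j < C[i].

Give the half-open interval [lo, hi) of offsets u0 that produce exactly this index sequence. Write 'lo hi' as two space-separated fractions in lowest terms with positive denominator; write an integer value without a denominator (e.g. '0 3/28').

11/65 1/5

C = [0, 0, 7/13, 10/13, 1]
j=0 picked index 2: u0 ∈ [0, 7/13)
j=1 picked index 2: u0 ∈ [-1/5, 22/65)
j=2 picked index 3: u0 ∈ [9/65, 24/65)
j=3 picked index 4: u0 ∈ [11/65, 2/5)
j=4 picked index 4: u0 ∈ [-2/65, 1/5)
intersection: [11/65, 1/5)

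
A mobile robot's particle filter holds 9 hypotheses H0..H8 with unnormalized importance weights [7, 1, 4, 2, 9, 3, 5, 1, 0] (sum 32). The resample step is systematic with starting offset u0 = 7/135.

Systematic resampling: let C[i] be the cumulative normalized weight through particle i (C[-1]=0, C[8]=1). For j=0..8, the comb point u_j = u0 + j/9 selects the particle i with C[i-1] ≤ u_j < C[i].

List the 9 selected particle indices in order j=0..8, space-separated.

C = [7/32, 1/4, 3/8, 7/16, 23/32, 13/16, 31/32, 1, 1]
j=0: u_0=7/135 ∈ [0, 7/32) → index 0
j=1: u_1=22/135 ∈ [0, 7/32) → index 0
j=2: u_2=37/135 ∈ [1/4, 3/8) → index 2
j=3: u_3=52/135 ∈ [3/8, 7/16) → index 3
j=4: u_4=67/135 ∈ [7/16, 23/32) → index 4
j=5: u_5=82/135 ∈ [7/16, 23/32) → index 4
j=6: u_6=97/135 ∈ [7/16, 23/32) → index 4
j=7: u_7=112/135 ∈ [13/16, 31/32) → index 6
j=8: u_8=127/135 ∈ [13/16, 31/32) → index 6

0 0 2 3 4 4 4 6 6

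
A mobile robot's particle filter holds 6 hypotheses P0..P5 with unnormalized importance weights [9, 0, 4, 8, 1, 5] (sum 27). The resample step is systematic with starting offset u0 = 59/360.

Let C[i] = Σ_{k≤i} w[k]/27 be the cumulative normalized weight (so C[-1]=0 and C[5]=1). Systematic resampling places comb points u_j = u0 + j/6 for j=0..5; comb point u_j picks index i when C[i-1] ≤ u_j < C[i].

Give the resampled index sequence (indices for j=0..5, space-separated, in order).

0 0 3 3 5 5

C = [1/3, 1/3, 13/27, 7/9, 22/27, 1]
j=0: u_0=59/360 ∈ [0, 1/3) → index 0
j=1: u_1=119/360 ∈ [0, 1/3) → index 0
j=2: u_2=179/360 ∈ [13/27, 7/9) → index 3
j=3: u_3=239/360 ∈ [13/27, 7/9) → index 3
j=4: u_4=299/360 ∈ [22/27, 1) → index 5
j=5: u_5=359/360 ∈ [22/27, 1) → index 5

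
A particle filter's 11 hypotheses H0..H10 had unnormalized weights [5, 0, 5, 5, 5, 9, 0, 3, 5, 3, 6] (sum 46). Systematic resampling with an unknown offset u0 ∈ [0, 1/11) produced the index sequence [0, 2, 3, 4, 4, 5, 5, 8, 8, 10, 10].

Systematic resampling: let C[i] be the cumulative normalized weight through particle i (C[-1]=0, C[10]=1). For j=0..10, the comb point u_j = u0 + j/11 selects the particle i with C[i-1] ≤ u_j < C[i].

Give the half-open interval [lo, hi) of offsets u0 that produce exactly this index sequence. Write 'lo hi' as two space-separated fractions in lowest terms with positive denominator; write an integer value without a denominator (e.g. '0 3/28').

C = [5/46, 5/46, 5/23, 15/46, 10/23, 29/46, 29/46, 16/23, 37/46, 20/23, 1]
j=0 picked index 0: u0 ∈ [0, 5/46)
j=1 picked index 2: u0 ∈ [9/506, 32/253)
j=2 picked index 3: u0 ∈ [9/253, 73/506)
j=3 picked index 4: u0 ∈ [27/506, 41/253)
j=4 picked index 4: u0 ∈ [-19/506, 18/253)
j=5 picked index 5: u0 ∈ [-5/253, 89/506)
j=6 picked index 5: u0 ∈ [-28/253, 43/506)
j=7 picked index 8: u0 ∈ [15/253, 85/506)
j=8 picked index 8: u0 ∈ [-8/253, 39/506)
j=9 picked index 10: u0 ∈ [13/253, 2/11)
j=10 picked index 10: u0 ∈ [-10/253, 1/11)
intersection: [15/253, 18/253)

15/253 18/253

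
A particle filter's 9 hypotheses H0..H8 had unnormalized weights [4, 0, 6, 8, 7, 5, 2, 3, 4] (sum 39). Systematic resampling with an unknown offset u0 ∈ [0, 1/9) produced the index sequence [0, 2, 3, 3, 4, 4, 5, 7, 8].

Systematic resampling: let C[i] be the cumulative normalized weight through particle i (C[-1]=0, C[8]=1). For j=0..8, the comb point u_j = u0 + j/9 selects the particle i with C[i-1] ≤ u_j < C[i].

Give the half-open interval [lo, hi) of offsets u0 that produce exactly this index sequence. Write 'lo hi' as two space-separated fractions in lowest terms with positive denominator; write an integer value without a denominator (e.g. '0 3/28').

5/117 10/117

C = [4/39, 4/39, 10/39, 6/13, 25/39, 10/13, 32/39, 35/39, 1]
j=0 picked index 0: u0 ∈ [0, 4/39)
j=1 picked index 2: u0 ∈ [-1/117, 17/117)
j=2 picked index 3: u0 ∈ [4/117, 28/117)
j=3 picked index 3: u0 ∈ [-1/13, 5/39)
j=4 picked index 4: u0 ∈ [2/117, 23/117)
j=5 picked index 4: u0 ∈ [-11/117, 10/117)
j=6 picked index 5: u0 ∈ [-1/39, 4/39)
j=7 picked index 7: u0 ∈ [5/117, 14/117)
j=8 picked index 8: u0 ∈ [1/117, 1/9)
intersection: [5/117, 10/117)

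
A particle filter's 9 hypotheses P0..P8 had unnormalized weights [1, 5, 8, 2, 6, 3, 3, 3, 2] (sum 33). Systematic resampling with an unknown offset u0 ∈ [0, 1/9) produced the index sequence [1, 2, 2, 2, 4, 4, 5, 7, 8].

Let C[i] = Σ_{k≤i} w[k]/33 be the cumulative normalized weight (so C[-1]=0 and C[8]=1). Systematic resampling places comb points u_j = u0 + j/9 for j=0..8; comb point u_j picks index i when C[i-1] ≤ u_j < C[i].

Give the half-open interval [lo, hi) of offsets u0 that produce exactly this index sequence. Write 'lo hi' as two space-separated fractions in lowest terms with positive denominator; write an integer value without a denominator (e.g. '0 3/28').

C = [1/33, 2/11, 14/33, 16/33, 2/3, 25/33, 28/33, 31/33, 1]
j=0 picked index 1: u0 ∈ [1/33, 2/11)
j=1 picked index 2: u0 ∈ [7/99, 31/99)
j=2 picked index 2: u0 ∈ [-4/99, 20/99)
j=3 picked index 2: u0 ∈ [-5/33, 1/11)
j=4 picked index 4: u0 ∈ [4/99, 2/9)
j=5 picked index 4: u0 ∈ [-7/99, 1/9)
j=6 picked index 5: u0 ∈ [0, 1/11)
j=7 picked index 7: u0 ∈ [7/99, 16/99)
j=8 picked index 8: u0 ∈ [5/99, 1/9)
intersection: [7/99, 1/11)

7/99 1/11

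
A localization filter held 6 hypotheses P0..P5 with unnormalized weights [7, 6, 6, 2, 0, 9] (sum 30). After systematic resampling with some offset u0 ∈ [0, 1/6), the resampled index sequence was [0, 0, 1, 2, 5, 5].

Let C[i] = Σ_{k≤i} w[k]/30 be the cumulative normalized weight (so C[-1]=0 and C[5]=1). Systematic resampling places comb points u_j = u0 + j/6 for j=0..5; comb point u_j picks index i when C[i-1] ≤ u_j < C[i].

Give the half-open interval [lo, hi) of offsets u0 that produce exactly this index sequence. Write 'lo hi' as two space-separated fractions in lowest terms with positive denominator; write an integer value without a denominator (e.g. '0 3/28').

1/30 1/15

C = [7/30, 13/30, 19/30, 7/10, 7/10, 1]
j=0 picked index 0: u0 ∈ [0, 7/30)
j=1 picked index 0: u0 ∈ [-1/6, 1/15)
j=2 picked index 1: u0 ∈ [-1/10, 1/10)
j=3 picked index 2: u0 ∈ [-1/15, 2/15)
j=4 picked index 5: u0 ∈ [1/30, 1/3)
j=5 picked index 5: u0 ∈ [-2/15, 1/6)
intersection: [1/30, 1/15)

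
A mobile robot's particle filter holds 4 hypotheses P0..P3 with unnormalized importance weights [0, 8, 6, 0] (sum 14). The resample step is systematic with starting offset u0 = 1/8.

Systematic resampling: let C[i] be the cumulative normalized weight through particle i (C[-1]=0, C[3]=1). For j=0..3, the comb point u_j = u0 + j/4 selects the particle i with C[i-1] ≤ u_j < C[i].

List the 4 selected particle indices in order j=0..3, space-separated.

1 1 2 2

C = [0, 4/7, 1, 1]
j=0: u_0=1/8 ∈ [0, 4/7) → index 1
j=1: u_1=3/8 ∈ [0, 4/7) → index 1
j=2: u_2=5/8 ∈ [4/7, 1) → index 2
j=3: u_3=7/8 ∈ [4/7, 1) → index 2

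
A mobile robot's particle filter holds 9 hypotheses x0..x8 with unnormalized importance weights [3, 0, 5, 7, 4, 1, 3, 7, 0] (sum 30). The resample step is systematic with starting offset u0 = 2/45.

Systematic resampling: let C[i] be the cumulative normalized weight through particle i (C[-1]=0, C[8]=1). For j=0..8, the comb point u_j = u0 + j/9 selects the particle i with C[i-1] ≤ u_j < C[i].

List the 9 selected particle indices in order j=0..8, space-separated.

C = [1/10, 1/10, 4/15, 1/2, 19/30, 2/3, 23/30, 1, 1]
j=0: u_0=2/45 ∈ [0, 1/10) → index 0
j=1: u_1=7/45 ∈ [1/10, 4/15) → index 2
j=2: u_2=4/15 ∈ [4/15, 1/2) → index 3
j=3: u_3=17/45 ∈ [4/15, 1/2) → index 3
j=4: u_4=22/45 ∈ [4/15, 1/2) → index 3
j=5: u_5=3/5 ∈ [1/2, 19/30) → index 4
j=6: u_6=32/45 ∈ [2/3, 23/30) → index 6
j=7: u_7=37/45 ∈ [23/30, 1) → index 7
j=8: u_8=14/15 ∈ [23/30, 1) → index 7

0 2 3 3 3 4 6 7 7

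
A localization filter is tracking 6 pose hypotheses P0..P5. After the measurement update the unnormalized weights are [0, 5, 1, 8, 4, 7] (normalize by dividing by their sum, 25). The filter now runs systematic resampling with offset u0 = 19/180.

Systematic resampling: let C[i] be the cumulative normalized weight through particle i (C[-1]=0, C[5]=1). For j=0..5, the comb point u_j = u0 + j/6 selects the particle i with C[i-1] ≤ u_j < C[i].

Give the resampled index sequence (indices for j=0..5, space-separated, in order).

1 3 3 4 5 5

C = [0, 1/5, 6/25, 14/25, 18/25, 1]
j=0: u_0=19/180 ∈ [0, 1/5) → index 1
j=1: u_1=49/180 ∈ [6/25, 14/25) → index 3
j=2: u_2=79/180 ∈ [6/25, 14/25) → index 3
j=3: u_3=109/180 ∈ [14/25, 18/25) → index 4
j=4: u_4=139/180 ∈ [18/25, 1) → index 5
j=5: u_5=169/180 ∈ [18/25, 1) → index 5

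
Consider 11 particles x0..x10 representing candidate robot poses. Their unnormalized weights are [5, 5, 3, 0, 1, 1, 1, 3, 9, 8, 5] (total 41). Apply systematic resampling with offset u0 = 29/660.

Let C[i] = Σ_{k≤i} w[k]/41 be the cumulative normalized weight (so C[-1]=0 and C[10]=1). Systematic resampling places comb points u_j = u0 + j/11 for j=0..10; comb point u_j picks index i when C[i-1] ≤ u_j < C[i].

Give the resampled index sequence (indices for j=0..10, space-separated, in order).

C = [5/41, 10/41, 13/41, 13/41, 14/41, 15/41, 16/41, 19/41, 28/41, 36/41, 1]
j=0: u_0=29/660 ∈ [0, 5/41) → index 0
j=1: u_1=89/660 ∈ [5/41, 10/41) → index 1
j=2: u_2=149/660 ∈ [5/41, 10/41) → index 1
j=3: u_3=19/60 ∈ [10/41, 13/41) → index 2
j=4: u_4=269/660 ∈ [16/41, 19/41) → index 7
j=5: u_5=329/660 ∈ [19/41, 28/41) → index 8
j=6: u_6=389/660 ∈ [19/41, 28/41) → index 8
j=7: u_7=449/660 ∈ [19/41, 28/41) → index 8
j=8: u_8=509/660 ∈ [28/41, 36/41) → index 9
j=9: u_9=569/660 ∈ [28/41, 36/41) → index 9
j=10: u_10=629/660 ∈ [36/41, 1) → index 10

0 1 1 2 7 8 8 8 9 9 10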